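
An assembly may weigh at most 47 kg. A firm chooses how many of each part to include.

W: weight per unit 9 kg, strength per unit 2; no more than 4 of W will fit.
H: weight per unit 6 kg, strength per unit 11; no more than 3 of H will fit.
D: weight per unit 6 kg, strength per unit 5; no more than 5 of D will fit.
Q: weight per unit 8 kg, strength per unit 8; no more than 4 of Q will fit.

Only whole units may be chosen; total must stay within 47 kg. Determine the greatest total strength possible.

59

H has the best ratio (11/6); taking only H gives at most 3×11 = 33 (stopped by the supply cap of 3).
Mixing does better — 3×H, 2×D, and 2×Q: weight 46 ≤ 47, strength 3·11 + 2·5 + 2·8 = 59.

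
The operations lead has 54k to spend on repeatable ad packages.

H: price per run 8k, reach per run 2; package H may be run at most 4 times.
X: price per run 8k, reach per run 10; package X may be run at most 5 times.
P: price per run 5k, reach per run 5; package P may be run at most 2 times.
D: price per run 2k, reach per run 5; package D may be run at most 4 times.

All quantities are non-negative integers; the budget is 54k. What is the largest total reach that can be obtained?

75

This is a bounded integer knapsack.
4×X, 2×P, and 4×D: price 50 ≤ 54, reach 4·10 + 2·5 + 4·5 = 70.
5×X, 1×P, and 4×D: price 53 ≤ 54, reach 5·10 + 1·5 + 4·5 = 75.
Best is 75.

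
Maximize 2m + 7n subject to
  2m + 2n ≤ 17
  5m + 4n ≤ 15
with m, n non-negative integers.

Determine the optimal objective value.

(m,n)=(0,3) is feasible, giving 21.
(m,n)=(1,2) is feasible, giving 16.
(m,n)=(0,2) is feasible, giving 14.
The best lattice point is (0,3), giving 21.

21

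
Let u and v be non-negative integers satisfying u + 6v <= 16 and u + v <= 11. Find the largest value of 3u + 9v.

39

(u,v)=(10,1) is feasible, giving 39.
(u,v)=(9,1) is feasible, giving 36.
(u,v)=(11,0) is feasible, giving 33.
(u,v)=(10,0) is feasible, giving 30.
No feasible integer point exceeds 39.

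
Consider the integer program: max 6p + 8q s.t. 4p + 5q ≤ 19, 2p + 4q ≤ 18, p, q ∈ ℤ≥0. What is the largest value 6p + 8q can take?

The continuous relaxation peaks at (0, 3.8) with value 30.40; rounding to a feasible lattice point costs some objective.
(p,q)=(1,3): 4·1+5·3=19≤19, 2·1+4·3=14≤18, objective 30.
(p,q)=(2,2): 4·2+5·2=18≤19, 2·2+4·2=12≤18, objective 28.
No feasible integer point exceeds 30.

30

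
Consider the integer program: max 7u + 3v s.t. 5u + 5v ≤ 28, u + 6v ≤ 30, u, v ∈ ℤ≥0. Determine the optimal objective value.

(u,v)=(5,0): 5·5+5·0=25≤28, 1·5+6·0=5≤30, objective 35.
(u,v)=(4,1): 5·4+5·1=25≤28, 1·4+6·1=10≤30, objective 31.
(u,v)=(4,0): 5·4+5·0=20≤28, 1·4+6·0=4≤30, objective 28.
Maximum is 35 at (u,v)=(5,0).

35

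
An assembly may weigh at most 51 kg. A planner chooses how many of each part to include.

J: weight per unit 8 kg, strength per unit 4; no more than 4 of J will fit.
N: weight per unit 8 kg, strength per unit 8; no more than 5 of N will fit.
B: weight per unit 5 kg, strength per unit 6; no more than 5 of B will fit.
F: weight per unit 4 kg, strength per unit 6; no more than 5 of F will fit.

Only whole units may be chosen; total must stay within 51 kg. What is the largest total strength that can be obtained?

64

F has the best ratio (6/4); taking only F gives at most 5×6 = 30 (stopped by the supply cap of 5).
Mixing does better — 2×N, 3×B, and 5×F: weight 51 ≤ 51, strength 2·8 + 3·6 + 5·6 = 64.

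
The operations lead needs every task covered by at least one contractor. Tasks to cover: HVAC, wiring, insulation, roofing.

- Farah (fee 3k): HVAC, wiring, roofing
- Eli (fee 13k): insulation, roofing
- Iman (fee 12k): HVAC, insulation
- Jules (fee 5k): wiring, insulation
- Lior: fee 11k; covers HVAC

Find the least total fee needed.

8

Choose Farah and Jules: together they cover HVAC, wiring, insulation, roofing — every task.
Total fee: 3 + 5 = 8.
No cover costs less than 8.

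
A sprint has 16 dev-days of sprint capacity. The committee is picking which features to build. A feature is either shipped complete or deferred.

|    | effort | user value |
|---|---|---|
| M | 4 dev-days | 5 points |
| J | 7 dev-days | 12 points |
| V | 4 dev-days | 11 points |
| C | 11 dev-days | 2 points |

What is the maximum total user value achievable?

28

Allowing fractional choices, the relaxed optimum would be about 28.2, but features are indivisible.
J + V: effort 7 + 4 = 11 ≤ 16, user value 12 + 11 = 23.
M + J + V: effort 4 + 7 + 4 = 15 ≤ 16, user value 5 + 12 + 11 = 28.
Best is M, J, and V with total user value 28.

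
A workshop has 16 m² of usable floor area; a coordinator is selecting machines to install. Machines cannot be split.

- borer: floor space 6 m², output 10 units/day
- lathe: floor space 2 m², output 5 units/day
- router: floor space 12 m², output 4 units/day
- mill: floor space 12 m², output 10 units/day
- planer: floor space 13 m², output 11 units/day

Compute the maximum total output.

lathe + planer: floor space 2 + 13 = 15 ≤ 16, output 5 + 11 = 16.
borer + lathe: floor space 6 + 2 = 8 ≤ 16, output 10 + 5 = 15.
Best is lathe and planer with total output 16.

16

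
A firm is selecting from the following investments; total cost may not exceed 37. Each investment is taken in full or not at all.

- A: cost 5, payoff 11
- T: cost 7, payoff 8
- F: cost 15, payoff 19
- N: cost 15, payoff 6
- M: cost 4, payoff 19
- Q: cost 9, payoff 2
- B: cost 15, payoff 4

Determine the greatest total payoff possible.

This is a 0-1 knapsack instance.
A + F + M + Q: cost 5 + 15 + 4 + 9 = 33 ≤ 37, payoff 11 + 19 + 19 + 2 = 51.
A + F + M: cost 5 + 15 + 4 = 24 ≤ 37, payoff 11 + 19 + 19 = 49.
A + T + F + M: cost 5 + 7 + 15 + 4 = 31 ≤ 37, payoff 11 + 8 + 19 + 19 = 57.
Best is A, T, F, and M with total payoff 57.

57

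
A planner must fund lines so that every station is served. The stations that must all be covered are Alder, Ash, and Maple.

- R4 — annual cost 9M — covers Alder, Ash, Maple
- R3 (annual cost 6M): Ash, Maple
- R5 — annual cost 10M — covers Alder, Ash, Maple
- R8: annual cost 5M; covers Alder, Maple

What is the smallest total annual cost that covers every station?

9

R4 alone covers Alder, Ash, Maple — every station.
Total annual cost: 9.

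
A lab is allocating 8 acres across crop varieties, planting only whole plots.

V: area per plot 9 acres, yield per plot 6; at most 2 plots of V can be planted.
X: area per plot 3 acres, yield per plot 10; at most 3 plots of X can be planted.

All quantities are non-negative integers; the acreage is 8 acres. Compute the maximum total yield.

X has the best ratio (10/3); taking only X gives at most 2×10 = 20 (stopped by the area limit).
Optimal: 2×X: area 6 ≤ 8, yield 2·10 = 20.

20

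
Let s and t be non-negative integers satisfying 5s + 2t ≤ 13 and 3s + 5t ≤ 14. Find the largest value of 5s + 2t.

12

Relaxing integrality, the LP optimum is 13.00 at (s,t) = (2.6, 0), which is not an integer point.
(s,t)=(2,1): 5·2+2·1=12≤13, 3·2+5·1=11≤14, objective 12.
(s,t)=(2,0): 5·2+2·0=10≤13, 3·2+5·0=6≤14, objective 10.
(s,t)=(1,2): 5·1+2·2=9≤13, 3·1+5·2=13≤14, objective 9.
No feasible integer point exceeds 12.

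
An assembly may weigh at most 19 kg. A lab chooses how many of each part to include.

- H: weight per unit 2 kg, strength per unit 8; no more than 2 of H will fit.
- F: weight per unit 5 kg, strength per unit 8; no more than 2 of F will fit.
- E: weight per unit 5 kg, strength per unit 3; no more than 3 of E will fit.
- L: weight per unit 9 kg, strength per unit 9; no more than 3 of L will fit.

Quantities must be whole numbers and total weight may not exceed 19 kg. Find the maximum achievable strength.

This is a bounded integer knapsack.
2×H, 2×F, and 1×E: weight 19 ≤ 19, strength 2·8 + 2·8 + 1·3 = 35.
2×H, 1×F, and 1×L: weight 18 ≤ 19, strength 2·8 + 1·8 + 1·9 = 33.
Best is 35.

35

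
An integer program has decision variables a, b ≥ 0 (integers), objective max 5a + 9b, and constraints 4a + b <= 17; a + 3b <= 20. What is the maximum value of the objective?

64

The continuous relaxation peaks at (2.82, 5.73) with value 65.64; rounding to a feasible lattice point costs some objective.
(a,b)=(2,6): 4·2+1·6=14≤17, 1·2+3·6=20≤20, objective 64.
(a,b)=(3,5): 4·3+1·5=17≤17, 1·3+3·5=18≤20, objective 60.
(a,b)=(1,6): 4·1+1·6=10≤17, 1·1+3·6=19≤20, objective 59.
(a,b)=(2,5): 4·2+1·5=13≤17, 1·2+3·5=17≤20, objective 55.
Maximum is 64 at (a,b)=(2,6).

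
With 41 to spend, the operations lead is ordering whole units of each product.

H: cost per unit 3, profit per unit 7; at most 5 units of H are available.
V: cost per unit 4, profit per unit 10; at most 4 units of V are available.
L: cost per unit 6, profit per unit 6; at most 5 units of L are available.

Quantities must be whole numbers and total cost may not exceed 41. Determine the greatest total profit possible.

4×H, 4×V, and 2×L: cost 40 ≤ 41, profit 4·7 + 4·10 + 2·6 = 80.
5×H, 4×V, and 1×L: cost 37 ≤ 41, profit 5·7 + 4·10 + 1·6 = 81.
Best is 81.

81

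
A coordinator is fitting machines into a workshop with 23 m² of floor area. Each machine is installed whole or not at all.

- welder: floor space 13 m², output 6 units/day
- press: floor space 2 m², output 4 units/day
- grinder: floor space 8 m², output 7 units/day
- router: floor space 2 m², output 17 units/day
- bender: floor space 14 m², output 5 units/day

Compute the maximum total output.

Allowing fractional choices, the relaxed optimum would be about 33.1, but machines are indivisible.
press + grinder + router: floor space 2 + 8 + 2 = 12 ≤ 23, output 4 + 7 + 17 = 28.
welder + grinder + router: floor space 13 + 8 + 2 = 23 ≤ 23, output 6 + 7 + 17 = 30.
Best is welder, grinder, and router with total output 30.

30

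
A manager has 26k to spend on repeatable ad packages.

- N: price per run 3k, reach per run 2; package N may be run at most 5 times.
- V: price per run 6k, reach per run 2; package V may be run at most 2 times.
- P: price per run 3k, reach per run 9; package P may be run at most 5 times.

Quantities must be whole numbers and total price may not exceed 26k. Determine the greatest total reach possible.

P has the best ratio (9/3); taking only P gives at most 5×9 = 45 (stopped by the supply cap of 5).
Mixing does better — 3×N and 5×P: price 24 ≤ 26, reach 3·2 + 5·9 = 51.

51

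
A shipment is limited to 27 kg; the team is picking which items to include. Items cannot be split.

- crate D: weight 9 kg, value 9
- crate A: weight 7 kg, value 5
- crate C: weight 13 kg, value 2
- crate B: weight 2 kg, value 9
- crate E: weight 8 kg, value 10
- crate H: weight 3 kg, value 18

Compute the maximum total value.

Allowing fractional choices, the relaxed optimum would be about 49.6, but items are indivisible.
crate D + crate A + crate E + crate H: weight 9 + 7 + 8 + 3 = 27 ≤ 27, value 9 + 5 + 10 + 18 = 42.
crate D + crate B + crate E + crate H: weight 9 + 2 + 8 + 3 = 22 ≤ 27, value 9 + 9 + 10 + 18 = 46.
crate A + crate B + crate E + crate H: weight 7 + 2 + 8 + 3 = 20 ≤ 27, value 5 + 9 + 10 + 18 = 42.
Best is crate D, crate B, crate E, and crate H with total value 46.

46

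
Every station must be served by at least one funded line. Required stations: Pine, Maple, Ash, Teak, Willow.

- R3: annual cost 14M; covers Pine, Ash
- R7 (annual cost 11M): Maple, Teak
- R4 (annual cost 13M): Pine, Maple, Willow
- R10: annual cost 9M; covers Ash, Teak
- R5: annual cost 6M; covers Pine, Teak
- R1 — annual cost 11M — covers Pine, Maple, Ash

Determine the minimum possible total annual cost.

The greedy cost-per-new-station heuristic would pick R5, R1, and R4 for 30, but a cheaper cover exists.
Choose R4 and R10: together they cover Pine, Maple, Ash, Teak, Willow — every station.
Total annual cost: 13 + 9 = 22.
No cover costs less than 22.

22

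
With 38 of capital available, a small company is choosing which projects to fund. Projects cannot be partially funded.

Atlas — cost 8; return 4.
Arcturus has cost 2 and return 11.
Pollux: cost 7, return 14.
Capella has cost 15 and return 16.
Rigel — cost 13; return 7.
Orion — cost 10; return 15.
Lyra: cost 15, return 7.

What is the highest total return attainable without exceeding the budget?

56

Allowing fractional choices, the relaxed optimum would be about 58.2, but projects are indivisible.
Arcturus + Pollux + Capella + Orion: cost 2 + 7 + 15 + 10 = 34 ≤ 38, return 11 + 14 + 16 + 15 = 56.
Arcturus + Pollux + Capella + Rigel: cost 2 + 7 + 15 + 13 = 37 ≤ 38, return 11 + 14 + 16 + 7 = 48.
Arcturus + Pollux + Rigel + Orion: cost 2 + 7 + 13 + 10 = 32 ≤ 38, return 11 + 14 + 7 + 15 = 47.
Best is Arcturus, Pollux, Capella, and Orion with total return 56.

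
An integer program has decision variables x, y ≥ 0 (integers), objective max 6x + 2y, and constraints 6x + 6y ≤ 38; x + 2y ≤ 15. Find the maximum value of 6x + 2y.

36

The continuous relaxation peaks at (6.33, 0) with value 38.00; rounding to a feasible lattice point costs some objective.
(x,y)=(6,0): 6·6+6·0=36≤38, 1·6+2·0=6≤15, objective 36.
(x,y)=(5,1): 6·5+6·1=36≤38, 1·5+2·1=7≤15, objective 32.
(x,y)=(5,0): 6·5+6·0=30≤38, 1·5+2·0=5≤15, objective 30.
The best lattice point is (6,0), giving 36.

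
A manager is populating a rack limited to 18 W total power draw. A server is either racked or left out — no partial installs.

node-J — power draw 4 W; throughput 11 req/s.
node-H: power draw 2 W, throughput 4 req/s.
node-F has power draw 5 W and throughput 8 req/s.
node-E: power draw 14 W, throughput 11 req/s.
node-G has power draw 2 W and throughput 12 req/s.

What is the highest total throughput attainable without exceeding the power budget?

35

Treat it as a binary knapsack problem.
Take node-J, node-H, node-F, and node-G: power draw 4 + 2 + 5 + 2 = 13 ≤ 18, throughput 11 + 4 + 8 + 12 = 35.
No other feasible combination does better.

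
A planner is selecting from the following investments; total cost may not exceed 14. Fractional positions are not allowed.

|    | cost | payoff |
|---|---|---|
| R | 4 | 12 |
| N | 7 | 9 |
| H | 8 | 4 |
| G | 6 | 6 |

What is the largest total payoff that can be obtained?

21

Treat it as a binary knapsack problem.
Allowing fractional choices, the relaxed optimum would be about 24.0, but investments are indivisible.
R + G: cost 4 + 6 = 10 ≤ 14, payoff 12 + 6 = 18.
R + N: cost 4 + 7 = 11 ≤ 14, payoff 12 + 9 = 21.
Best is R and N with total payoff 21.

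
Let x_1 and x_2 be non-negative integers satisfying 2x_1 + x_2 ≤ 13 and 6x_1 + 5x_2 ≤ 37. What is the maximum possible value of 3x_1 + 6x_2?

42

(x_1,x_2)=(0,7): 2·0+1·7=7≤13, 6·0+5·7=35≤37, objective 42.
(x_1,x_2)=(1,6): 2·1+1·6=8≤13, 6·1+5·6=36≤37, objective 39.
(x_1,x_2)=(0,6): 2·0+1·6=6≤13, 6·0+5·6=30≤37, objective 36.
Maximum is 42 at (x_1,x_2)=(0,7).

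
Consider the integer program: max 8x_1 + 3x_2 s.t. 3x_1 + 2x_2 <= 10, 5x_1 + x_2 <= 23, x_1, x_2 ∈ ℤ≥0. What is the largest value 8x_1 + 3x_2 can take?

(x_1,x_2)=(3,0): 3·3+2·0=9≤10, 5·3+1·0=15≤23, objective 24.
(x_1,x_2)=(2,1): 3·2+2·1=8≤10, 5·2+1·1=11≤23, objective 19.
No feasible integer point exceeds 24.

24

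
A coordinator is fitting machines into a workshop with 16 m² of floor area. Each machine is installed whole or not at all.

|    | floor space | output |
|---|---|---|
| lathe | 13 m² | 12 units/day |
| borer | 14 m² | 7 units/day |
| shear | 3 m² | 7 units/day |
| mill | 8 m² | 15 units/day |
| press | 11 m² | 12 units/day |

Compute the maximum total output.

Allowing fractional choices, the relaxed optimum would be about 27.5, but machines are indivisible.
shear + press: floor space 3 + 11 = 14 ≤ 16, output 7 + 12 = 19.
shear + mill: floor space 3 + 8 = 11 ≤ 16, output 7 + 15 = 22.
Best is shear and mill with total output 22.

22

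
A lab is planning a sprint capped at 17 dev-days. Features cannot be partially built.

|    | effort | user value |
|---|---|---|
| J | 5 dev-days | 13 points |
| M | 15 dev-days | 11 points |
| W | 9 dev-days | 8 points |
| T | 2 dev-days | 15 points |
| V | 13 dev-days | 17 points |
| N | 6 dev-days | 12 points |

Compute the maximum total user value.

Allowing fractional choices, the relaxed optimum would be about 45.2, but features are indivisible.
J + T + N: effort 5 + 2 + 6 = 13 ≤ 17, user value 13 + 15 + 12 = 40.
J + W + T: effort 5 + 9 + 2 = 16 ≤ 17, user value 13 + 8 + 15 = 36.
Best is J, T, and N with total user value 40.

40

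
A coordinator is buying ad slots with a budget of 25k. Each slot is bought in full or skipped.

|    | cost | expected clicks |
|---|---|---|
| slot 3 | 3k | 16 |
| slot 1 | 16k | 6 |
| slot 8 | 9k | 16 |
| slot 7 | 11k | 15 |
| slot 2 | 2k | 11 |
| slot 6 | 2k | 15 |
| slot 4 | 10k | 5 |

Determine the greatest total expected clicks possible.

Take slot 3, slot 8, slot 7, and slot 6: cost 3 + 9 + 11 + 2 = 25 ≤ 25, expected clicks 16 + 16 + 15 + 15 = 62.
No other feasible combination does better.

62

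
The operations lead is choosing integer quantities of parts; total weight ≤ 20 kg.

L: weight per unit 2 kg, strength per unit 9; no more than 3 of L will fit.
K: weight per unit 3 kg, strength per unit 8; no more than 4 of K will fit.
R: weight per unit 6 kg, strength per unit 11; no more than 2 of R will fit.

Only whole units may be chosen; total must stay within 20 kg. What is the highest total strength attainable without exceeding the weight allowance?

59

L has the best ratio (9/2); taking only L gives at most 3×9 = 27 (stopped by the supply cap of 3).
Mixing does better — 3×L and 4×K: weight 18 ≤ 20, strength 3·9 + 4·8 = 59.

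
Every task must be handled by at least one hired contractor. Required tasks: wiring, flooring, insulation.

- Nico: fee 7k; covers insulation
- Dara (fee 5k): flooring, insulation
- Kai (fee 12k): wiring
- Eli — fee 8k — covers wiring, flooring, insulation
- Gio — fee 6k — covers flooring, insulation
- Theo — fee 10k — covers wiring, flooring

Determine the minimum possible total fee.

8

Eli alone covers wiring, flooring, insulation — every task.
Total fee: 8.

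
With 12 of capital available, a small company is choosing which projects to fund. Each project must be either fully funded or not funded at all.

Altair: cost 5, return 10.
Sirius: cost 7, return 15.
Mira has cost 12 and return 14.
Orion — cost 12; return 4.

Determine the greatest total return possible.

25

Altair + Sirius: cost 5 + 7 = 12 ≤ 12, return 10 + 15 = 25.
Sirius: cost 7 ≤ 12, return 15.
Best is Altair and Sirius with total return 25.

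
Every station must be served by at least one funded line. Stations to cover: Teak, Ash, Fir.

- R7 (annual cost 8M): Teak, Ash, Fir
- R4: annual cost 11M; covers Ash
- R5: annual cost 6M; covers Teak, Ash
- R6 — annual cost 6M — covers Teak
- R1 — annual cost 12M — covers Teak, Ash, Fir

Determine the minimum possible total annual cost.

8

R7 alone covers Teak, Ash, Fir — every station.
Total annual cost: 8.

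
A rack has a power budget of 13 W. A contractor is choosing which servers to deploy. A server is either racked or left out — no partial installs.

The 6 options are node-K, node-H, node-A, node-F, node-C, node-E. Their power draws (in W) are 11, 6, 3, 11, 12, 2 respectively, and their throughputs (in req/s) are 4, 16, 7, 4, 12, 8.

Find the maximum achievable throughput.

31

node-H + node-A + node-E: power draw 6 + 3 + 2 = 11 ≤ 13, throughput 16 + 7 + 8 = 31.
node-H + node-E: power draw 6 + 2 = 8 ≤ 13, throughput 16 + 8 = 24.
Best is node-H, node-A, and node-E with total throughput 31.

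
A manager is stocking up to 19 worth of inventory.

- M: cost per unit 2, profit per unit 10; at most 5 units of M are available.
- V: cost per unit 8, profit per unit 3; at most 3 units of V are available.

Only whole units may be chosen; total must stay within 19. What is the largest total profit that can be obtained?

This is a bounded integer knapsack.
M has the best ratio (10/2); taking only M gives at most 5×10 = 50 (stopped by the supply cap of 5).
Mixing does better — 5×M and 1×V: cost 18 ≤ 19, profit 5·10 + 1·3 = 53.

53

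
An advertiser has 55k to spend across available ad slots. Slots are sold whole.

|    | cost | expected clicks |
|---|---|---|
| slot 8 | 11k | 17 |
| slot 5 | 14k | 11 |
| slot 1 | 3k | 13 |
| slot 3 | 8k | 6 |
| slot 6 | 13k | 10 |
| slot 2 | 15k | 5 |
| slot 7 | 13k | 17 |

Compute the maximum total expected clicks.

This is an integer program with binary decision variables.
Take slot 8, slot 5, slot 1, slot 6, and slot 7: cost 11 + 14 + 3 + 13 + 13 = 54 ≤ 55, expected clicks 17 + 11 + 13 + 10 + 17 = 68.
No other feasible combination does better.

68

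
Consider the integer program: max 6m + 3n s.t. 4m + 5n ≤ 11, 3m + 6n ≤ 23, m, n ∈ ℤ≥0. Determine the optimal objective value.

12

The continuous relaxation peaks at (2.75, 0) with value 16.50; rounding to a feasible lattice point costs some objective.
(m,n)=(2,0): 4·2+5·0=8≤11, 3·2+6·0=6≤23, objective 12.
(m,n)=(1,1): 4·1+5·1=9≤11, 3·1+6·1=9≤23, objective 9.
(m,n)=(1,0): 4·1+5·0=4≤11, 3·1+6·0=3≤23, objective 6.
No feasible integer point exceeds 12.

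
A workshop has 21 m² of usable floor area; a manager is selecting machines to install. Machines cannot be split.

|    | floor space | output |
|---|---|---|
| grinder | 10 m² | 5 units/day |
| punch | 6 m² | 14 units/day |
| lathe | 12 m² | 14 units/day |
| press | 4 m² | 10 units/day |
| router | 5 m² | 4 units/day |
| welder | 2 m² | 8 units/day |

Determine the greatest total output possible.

36

This is a 0-1 knapsack instance.
punch + lathe + welder: floor space 6 + 12 + 2 = 20 ≤ 21, output 14 + 14 + 8 = 36.
punch + press + router + welder: floor space 6 + 4 + 5 + 2 = 17 ≤ 21, output 14 + 10 + 4 + 8 = 36.
punch + press + welder: floor space 6 + 4 + 2 = 12 ≤ 21, output 14 + 10 + 8 = 32.
The maximum output is 36; one optimal choice is punch, press, router, and welder.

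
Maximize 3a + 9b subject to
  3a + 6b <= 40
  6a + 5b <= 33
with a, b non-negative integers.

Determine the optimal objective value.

(a,b)=(0,6) is feasible, giving 54.
(a,b)=(1,5) is feasible, giving 48.
(a,b)=(0,5) is feasible, giving 45.
The best lattice point is (0,6), giving 54.

54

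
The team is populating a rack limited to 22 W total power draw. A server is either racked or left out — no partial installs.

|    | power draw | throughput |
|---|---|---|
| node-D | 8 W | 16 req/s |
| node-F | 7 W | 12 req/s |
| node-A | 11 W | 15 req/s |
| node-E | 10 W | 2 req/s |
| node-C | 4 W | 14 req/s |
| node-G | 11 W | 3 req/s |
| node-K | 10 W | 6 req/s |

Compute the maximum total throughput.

This is a 0-1 knapsack instance.
Allowing fractional choices, the relaxed optimum would be about 46.1, but servers are indivisible.
node-D + node-F + node-C: power draw 8 + 7 + 4 = 19 ≤ 22, throughput 16 + 12 + 14 = 42.
node-F + node-A + node-C: power draw 7 + 11 + 4 = 22 ≤ 22, throughput 12 + 15 + 14 = 41.
Best is node-D, node-F, and node-C with total throughput 42.

42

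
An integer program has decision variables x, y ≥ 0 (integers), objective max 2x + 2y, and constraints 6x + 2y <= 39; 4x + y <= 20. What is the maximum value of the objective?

Relaxing integrality, the LP optimum is 39.00 at (x,y) = (0, 19.5), which is not an integer point.
(x,y)=(0,19): 6·0+2·19=38≤39, 4·0+1·19=19≤20, objective 38.
(x,y)=(0,18): 6·0+2·18=36≤39, 4·0+1·18=18≤20, objective 36.
Maximum is 38 at (x,y)=(0,19).

38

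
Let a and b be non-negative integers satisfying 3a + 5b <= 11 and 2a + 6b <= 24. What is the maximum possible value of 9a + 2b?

27

(a,b)=(3,0): 3·3+5·0=9≤11, 2·3+6·0=6≤24, objective 27.
(a,b)=(2,1): 3·2+5·1=11≤11, 2·2+6·1=10≤24, objective 20.
No feasible integer point exceeds 27.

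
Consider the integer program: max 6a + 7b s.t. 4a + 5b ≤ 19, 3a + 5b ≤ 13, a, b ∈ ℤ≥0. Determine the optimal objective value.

24

The continuous relaxation peaks at (4.33, 0) with value 26.00; rounding to a feasible lattice point costs some objective.
(a,b)=(4,0): 4·4+5·0=16≤19, 3·4+5·0=12≤13, objective 24.
(a,b)=(3,0): 4·3+5·0=12≤19, 3·3+5·0=9≤13, objective 18.
Maximum is 24 at (a,b)=(4,0).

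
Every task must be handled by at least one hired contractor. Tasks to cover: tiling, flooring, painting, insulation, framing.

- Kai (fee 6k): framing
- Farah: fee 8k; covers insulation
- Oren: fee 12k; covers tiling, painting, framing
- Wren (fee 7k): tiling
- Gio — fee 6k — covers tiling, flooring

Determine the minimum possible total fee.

This is an integer covering problem.
The greedy cost-per-new-task heuristic would pick Gio, Kai, Farah, and Oren for 32, but a cheaper cover exists.
Choose Farah, Oren, and Gio: together they cover tiling, flooring, painting, insulation, framing — every task.
Total fee: 8 + 12 + 6 = 26.
No cover costs less than 26.

26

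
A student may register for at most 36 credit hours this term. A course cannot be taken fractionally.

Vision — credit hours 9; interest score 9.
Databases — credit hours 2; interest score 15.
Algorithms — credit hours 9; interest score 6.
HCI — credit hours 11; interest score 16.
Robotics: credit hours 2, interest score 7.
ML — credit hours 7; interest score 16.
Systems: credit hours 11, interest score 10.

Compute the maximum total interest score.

64

Treat it as a binary knapsack problem.
Allowing fractional choices, the relaxed optimum would be about 67.5, but courses are indivisible.
Vision + Databases + HCI + Robotics + ML: credit hours 9 + 2 + 11 + 2 + 7 = 31 ≤ 36, interest score 9 + 15 + 16 + 7 + 16 = 63.
Databases + Algorithms + HCI + Robotics + ML: credit hours 2 + 9 + 11 + 2 + 7 = 31 ≤ 36, interest score 15 + 6 + 16 + 7 + 16 = 60.
Databases + HCI + Robotics + ML + Systems: credit hours 2 + 11 + 2 + 7 + 11 = 33 ≤ 36, interest score 15 + 16 + 7 + 16 + 10 = 64.
Best is Databases, HCI, Robotics, ML, and Systems with total interest score 64.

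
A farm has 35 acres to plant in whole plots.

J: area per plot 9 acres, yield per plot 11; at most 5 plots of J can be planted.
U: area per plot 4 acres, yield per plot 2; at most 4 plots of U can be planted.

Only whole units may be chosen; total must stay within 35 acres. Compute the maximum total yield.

37

Take 3×J and 2×U: area 35 ≤ 35, yield 3·11 + 2·2 = 37.
No other integer combination yields more.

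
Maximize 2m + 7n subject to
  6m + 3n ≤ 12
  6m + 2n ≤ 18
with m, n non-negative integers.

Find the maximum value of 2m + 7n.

28

(m,n)=(0,4): 6·0+3·4=12≤12, 6·0+2·4=8≤18, objective 28.
(m,n)=(0,3): 6·0+3·3=9≤12, 6·0+2·3=6≤18, objective 21.
The best lattice point is (0,4), giving 28.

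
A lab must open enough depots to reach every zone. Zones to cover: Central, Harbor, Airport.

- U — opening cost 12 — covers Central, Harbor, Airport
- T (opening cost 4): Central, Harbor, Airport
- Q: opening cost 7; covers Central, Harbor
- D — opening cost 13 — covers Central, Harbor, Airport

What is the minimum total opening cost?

4

T alone covers Central, Harbor, Airport — every zone.
Total opening cost: 4.
No cover costs less than 4.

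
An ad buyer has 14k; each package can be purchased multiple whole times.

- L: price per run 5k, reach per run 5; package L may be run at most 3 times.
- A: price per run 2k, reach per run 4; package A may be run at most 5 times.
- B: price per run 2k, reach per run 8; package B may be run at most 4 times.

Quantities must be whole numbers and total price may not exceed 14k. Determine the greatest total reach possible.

Take 3×A and 4×B: price 14 ≤ 14, reach 3·4 + 4·8 = 44.
B has the best ratio (8/2) and is taken to its limit of 4; remaining capacity is filled optimally with the others.

44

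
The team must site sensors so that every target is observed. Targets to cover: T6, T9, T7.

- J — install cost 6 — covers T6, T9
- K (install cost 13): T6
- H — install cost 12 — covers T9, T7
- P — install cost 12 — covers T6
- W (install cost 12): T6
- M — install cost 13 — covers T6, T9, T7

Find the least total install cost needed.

The greedy cost-per-new-target heuristic would pick J and H for 18, but a cheaper cover exists.
M alone covers T6, T9, T7 — every target.
Total install cost: 13.
No cover costs less than 13.

13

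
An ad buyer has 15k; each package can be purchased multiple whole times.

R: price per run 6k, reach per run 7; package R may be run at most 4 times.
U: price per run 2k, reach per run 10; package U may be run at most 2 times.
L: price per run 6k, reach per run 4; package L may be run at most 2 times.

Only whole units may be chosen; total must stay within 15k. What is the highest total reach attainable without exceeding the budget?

This is a bounded integer knapsack.
2×U and 1×L: price 10 ≤ 15, reach 2·10 + 1·4 = 24.
1×R and 2×U: price 10 ≤ 15, reach 1·7 + 2·10 = 27.
Best is 27.

27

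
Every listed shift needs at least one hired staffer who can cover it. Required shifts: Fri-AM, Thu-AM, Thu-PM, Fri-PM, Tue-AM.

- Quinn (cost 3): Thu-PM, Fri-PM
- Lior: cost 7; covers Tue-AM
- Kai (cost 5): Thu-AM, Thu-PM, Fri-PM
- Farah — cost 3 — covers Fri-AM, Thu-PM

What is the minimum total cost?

15

This is a weighted set-cover instance.
The greedy cost-per-new-shift heuristic would pick Quinn, Farah, Kai, and Lior for 18, but a cheaper cover exists.
Choose Lior, Kai, and Farah: together they cover Fri-AM, Thu-AM, Thu-PM, Fri-PM, Tue-AM — every shift.
Total cost: 7 + 5 + 3 = 15.
No cover costs less than 15.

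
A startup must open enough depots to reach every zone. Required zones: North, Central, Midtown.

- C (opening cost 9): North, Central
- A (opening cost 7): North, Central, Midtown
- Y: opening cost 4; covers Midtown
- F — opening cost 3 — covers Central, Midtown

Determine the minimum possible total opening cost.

7

The greedy cost-per-new-zone heuristic would pick F and A for 10, but a cheaper cover exists.
A alone covers North, Central, Midtown — every zone.
Total opening cost: 7.
No cover costs less than 7.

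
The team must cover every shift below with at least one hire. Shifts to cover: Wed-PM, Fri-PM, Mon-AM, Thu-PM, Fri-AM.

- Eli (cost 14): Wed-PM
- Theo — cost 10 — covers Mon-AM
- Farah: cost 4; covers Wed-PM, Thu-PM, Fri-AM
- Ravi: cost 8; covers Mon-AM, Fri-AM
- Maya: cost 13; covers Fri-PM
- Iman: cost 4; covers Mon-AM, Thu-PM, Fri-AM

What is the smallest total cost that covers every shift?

21

Choose Farah, Maya, and Iman: together they cover Wed-PM, Fri-PM, Mon-AM, Thu-PM, Fri-AM — every shift.
Total cost: 4 + 13 + 4 = 21.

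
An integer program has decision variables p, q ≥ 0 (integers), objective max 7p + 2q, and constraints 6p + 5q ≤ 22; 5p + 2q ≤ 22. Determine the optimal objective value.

(p,q)=(3,0) is feasible, giving 21.
(p,q)=(2,1) is feasible, giving 16.
(p,q)=(2,0) is feasible, giving 14.
No feasible integer point exceeds 21.

21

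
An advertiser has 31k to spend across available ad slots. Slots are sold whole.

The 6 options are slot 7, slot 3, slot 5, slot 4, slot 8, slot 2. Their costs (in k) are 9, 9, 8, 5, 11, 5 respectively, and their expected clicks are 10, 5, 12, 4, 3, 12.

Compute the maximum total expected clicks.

39

Treat it as a binary knapsack problem.
slot 7 + slot 5 + slot 4 + slot 2: cost 9 + 8 + 5 + 5 = 27 ≤ 31, expected clicks 10 + 12 + 4 + 12 = 38.
slot 7 + slot 3 + slot 5 + slot 2: cost 9 + 9 + 8 + 5 = 31 ≤ 31, expected clicks 10 + 5 + 12 + 12 = 39.
Best is slot 7, slot 3, slot 5, and slot 2 with total expected clicks 39.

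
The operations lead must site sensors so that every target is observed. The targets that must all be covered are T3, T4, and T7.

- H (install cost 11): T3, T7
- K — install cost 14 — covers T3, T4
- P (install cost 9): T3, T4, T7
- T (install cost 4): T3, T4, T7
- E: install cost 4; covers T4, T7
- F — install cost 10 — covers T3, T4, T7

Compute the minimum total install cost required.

This is a weighted set-cover instance.
T alone covers T3, T4, T7 — every target.
Total install cost: 4.

4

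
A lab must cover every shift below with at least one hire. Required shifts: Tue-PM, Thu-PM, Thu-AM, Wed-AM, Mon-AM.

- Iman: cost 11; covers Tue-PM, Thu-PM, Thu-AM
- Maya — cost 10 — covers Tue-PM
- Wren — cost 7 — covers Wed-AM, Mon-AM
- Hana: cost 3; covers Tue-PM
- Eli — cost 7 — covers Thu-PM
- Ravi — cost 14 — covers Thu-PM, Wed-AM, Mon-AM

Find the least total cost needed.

18

Choose Iman and Wren: together they cover Tue-PM, Thu-PM, Thu-AM, Wed-AM, Mon-AM — every shift.
Total cost: 11 + 7 = 18.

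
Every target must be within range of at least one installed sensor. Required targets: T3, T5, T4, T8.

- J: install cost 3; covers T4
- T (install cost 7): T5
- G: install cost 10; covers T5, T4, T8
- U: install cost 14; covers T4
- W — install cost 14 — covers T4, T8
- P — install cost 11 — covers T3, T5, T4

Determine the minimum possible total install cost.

21

This is an integer covering problem.
The greedy cost-per-new-target heuristic would pick J, G, and P for 24, but a cheaper cover exists.
Choose G and P: together they cover T3, T5, T4, T8 — every target.
Total install cost: 10 + 11 = 21.
No cover costs less than 21.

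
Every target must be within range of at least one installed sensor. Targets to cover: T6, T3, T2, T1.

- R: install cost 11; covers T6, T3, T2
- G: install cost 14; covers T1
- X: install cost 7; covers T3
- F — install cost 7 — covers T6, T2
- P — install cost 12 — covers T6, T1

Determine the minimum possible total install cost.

23

Choose R and P: together they cover T6, T3, T2, T1 — every target.
Total install cost: 11 + 12 = 23.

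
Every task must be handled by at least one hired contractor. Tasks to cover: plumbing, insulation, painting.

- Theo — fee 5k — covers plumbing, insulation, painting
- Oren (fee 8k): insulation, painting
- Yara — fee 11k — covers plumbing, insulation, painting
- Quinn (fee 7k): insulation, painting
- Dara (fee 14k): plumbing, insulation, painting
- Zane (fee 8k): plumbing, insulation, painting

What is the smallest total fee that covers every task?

Theo alone covers plumbing, insulation, painting — every task.
Total fee: 5.
No cover costs less than 5.

5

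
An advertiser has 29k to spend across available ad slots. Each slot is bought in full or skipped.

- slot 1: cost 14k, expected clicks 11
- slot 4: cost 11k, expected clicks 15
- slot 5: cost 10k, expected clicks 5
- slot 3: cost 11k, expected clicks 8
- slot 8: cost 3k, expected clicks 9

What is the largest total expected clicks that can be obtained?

Allowing fractional choices, the relaxed optimum would be about 35.7, but ad slots are indivisible.
slot 4 + slot 3 + slot 8: cost 11 + 11 + 3 = 25 ≤ 29, expected clicks 15 + 8 + 9 = 32.
slot 4 + slot 5 + slot 8: cost 11 + 10 + 3 = 24 ≤ 29, expected clicks 15 + 5 + 9 = 29.
slot 1 + slot 4 + slot 8: cost 14 + 11 + 3 = 28 ≤ 29, expected clicks 11 + 15 + 9 = 35.
Best is slot 1, slot 4, and slot 8 with total expected clicks 35.

35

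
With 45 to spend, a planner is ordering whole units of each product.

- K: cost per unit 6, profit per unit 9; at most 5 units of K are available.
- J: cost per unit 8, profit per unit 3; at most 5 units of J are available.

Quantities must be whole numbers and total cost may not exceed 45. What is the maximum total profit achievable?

48

Take 5×K and 1×J: cost 38 ≤ 45, profit 5·9 + 1·3 = 48.
K has the best ratio (9/6) and is taken to its limit of 5; remaining capacity is filled optimally with the others.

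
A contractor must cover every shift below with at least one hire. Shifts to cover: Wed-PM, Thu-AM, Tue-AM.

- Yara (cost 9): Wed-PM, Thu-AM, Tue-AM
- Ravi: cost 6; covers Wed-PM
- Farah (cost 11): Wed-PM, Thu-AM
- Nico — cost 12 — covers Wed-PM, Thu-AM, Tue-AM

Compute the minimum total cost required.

9

This is an integer covering problem.
Yara alone covers Wed-PM, Thu-AM, Tue-AM — every shift.
Total cost: 9.
No cover costs less than 9.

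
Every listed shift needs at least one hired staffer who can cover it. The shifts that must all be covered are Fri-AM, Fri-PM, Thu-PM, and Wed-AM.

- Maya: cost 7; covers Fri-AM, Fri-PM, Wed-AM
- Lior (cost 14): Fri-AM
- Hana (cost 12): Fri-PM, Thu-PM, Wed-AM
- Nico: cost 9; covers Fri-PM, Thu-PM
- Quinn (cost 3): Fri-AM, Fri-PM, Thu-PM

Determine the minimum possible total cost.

Choose Maya and Quinn: together they cover Fri-AM, Fri-PM, Thu-PM, Wed-AM — every shift.
Total cost: 7 + 3 = 10.

10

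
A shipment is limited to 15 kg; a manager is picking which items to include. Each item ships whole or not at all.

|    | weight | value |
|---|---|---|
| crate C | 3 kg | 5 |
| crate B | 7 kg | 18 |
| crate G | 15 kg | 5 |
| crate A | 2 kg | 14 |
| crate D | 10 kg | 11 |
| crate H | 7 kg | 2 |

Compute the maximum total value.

crate C + crate B + crate A: weight 3 + 7 + 2 = 12 ≤ 15, value 5 + 18 + 14 = 37.
crate B + crate A: weight 7 + 2 = 9 ≤ 15, value 18 + 14 = 32.
Best is crate C, crate B, and crate A with total value 37.

37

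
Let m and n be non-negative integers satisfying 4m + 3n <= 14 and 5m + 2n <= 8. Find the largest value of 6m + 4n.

16

(m,n)=(0,4): 4·0+3·4=12≤14, 5·0+2·4=8≤8, objective 16.
(m,n)=(0,3): 4·0+3·3=9≤14, 5·0+2·3=6≤8, objective 12.
No feasible integer point exceeds 16.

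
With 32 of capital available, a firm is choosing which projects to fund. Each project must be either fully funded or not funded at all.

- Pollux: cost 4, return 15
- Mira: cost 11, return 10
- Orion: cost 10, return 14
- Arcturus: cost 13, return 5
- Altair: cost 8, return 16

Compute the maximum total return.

45

Allowing fractional choices, the relaxed optimum would be about 54.1, but projects are indivisible.
Pollux + Mira + Altair: cost 4 + 11 + 8 = 23 ≤ 32, return 15 + 10 + 16 = 41.
Pollux + Orion + Altair: cost 4 + 10 + 8 = 22 ≤ 32, return 15 + 14 + 16 = 45.
Mira + Orion + Altair: cost 11 + 10 + 8 = 29 ≤ 32, return 10 + 14 + 16 = 40.
Best is Pollux, Orion, and Altair with total return 45.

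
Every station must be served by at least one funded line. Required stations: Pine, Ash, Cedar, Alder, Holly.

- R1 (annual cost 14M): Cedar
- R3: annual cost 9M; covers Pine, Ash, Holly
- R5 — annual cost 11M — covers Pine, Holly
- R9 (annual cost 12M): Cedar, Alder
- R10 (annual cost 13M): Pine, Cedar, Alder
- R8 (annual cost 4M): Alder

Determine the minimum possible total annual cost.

21

The greedy cost-per-new-station heuristic would pick R3, R8, and R9 for 25, but a cheaper cover exists.
Choose R3 and R9: together they cover Pine, Ash, Cedar, Alder, Holly — every station.
Total annual cost: 9 + 12 = 21.
No cover costs less than 21.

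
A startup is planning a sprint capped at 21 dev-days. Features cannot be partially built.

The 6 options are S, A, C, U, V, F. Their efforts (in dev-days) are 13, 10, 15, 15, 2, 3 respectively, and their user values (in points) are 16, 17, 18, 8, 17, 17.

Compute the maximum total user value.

52

C + V + F: effort 15 + 2 + 3 = 20 ≤ 21, user value 18 + 17 + 17 = 52.
A + V + F: effort 10 + 2 + 3 = 15 ≤ 21, user value 17 + 17 + 17 = 51.
Best is C, V, and F with total user value 52.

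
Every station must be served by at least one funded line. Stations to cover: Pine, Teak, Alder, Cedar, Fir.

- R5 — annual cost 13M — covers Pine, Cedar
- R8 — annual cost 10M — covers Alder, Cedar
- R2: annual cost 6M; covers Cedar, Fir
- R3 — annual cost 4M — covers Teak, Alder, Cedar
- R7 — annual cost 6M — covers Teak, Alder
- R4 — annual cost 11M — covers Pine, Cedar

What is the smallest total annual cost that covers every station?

21

This is a weighted set-cover instance.
Choose R2, R3, and R4: together they cover Pine, Teak, Alder, Cedar, Fir — every station.
Total annual cost: 6 + 4 + 11 = 21.
No cover costs less than 21.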